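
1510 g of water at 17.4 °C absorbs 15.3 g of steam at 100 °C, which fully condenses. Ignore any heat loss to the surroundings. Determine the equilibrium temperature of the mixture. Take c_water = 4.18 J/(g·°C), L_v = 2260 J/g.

T_f ≈ 23.7 °C

Setting the total heat transfer to zero:
condense steam: −15.3·2260 = −34578
  condensed water 100 °C→T: 63.95(T − 100)
  original water: 6311.8(T − 17.4)
6375.8 T = 34578 + 6395.4 + 109825 = 150799
T ≈ 23.65 °C, under the boiling point, so the assumption holds.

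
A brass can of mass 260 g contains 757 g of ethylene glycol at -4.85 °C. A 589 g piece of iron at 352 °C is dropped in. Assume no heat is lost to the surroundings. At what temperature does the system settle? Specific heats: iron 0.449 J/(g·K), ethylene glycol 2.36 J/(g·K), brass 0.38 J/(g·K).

T_f ≈ 39.0 °C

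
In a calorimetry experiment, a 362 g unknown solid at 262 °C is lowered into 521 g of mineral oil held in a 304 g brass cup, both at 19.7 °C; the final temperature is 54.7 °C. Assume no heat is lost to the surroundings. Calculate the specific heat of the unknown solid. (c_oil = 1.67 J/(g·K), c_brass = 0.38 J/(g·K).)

c ≈ 0.46 J/(g·K)

Taking heat into each body as positive, Σ m c ΔT = 0:
362·c·(54.7 − 262) + 521·1.67·(54.7 − 19.7) + 304·0.38·(54.7 − 19.7) = 0
-75043 c = -34496
c = -34496/-75043 ≈ 0.4597 J/(g·K)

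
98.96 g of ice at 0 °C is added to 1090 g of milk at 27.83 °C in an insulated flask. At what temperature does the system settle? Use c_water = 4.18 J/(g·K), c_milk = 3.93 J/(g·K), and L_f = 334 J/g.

T_f ≈ 18.3 °C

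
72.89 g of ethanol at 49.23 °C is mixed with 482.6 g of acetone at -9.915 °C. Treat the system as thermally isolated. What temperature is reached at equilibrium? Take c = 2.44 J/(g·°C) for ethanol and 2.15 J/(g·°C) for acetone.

Set heat shed by the hot body equal to heat absorbed by the cold body:
72.89×2.44×(49.23 − T) = 482.6×2.15×(T − (-9.915))
177.85(49.23 − T) = 1037.6(T − (-9.915))
1215.4 T = -1532.1  ⇒  T ≈ -1.26 °C

T_f ≈ -1.3 °C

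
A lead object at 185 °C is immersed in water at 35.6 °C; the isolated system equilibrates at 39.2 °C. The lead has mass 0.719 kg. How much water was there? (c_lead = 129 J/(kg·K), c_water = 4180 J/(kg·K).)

|Q_lead| = |Q_water|:
0.719×129×(185 − 39.2) = m×4180×(39.2 − 35.6)
15048 m = 13523  ⇒  m ≈ 0.8987 kg

m ≈ 0.899 kg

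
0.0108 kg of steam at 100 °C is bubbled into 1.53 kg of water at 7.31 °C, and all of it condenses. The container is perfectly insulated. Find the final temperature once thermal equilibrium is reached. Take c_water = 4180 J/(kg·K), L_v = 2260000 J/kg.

T_f ≈ 11.7 °C

Net heat exchanged in the isolated system is zero:
latent heat released on condensation: 0.0108·2260000 = 24408
  condensate cools 100→T: 0.0108·4180·(T − 100) = 45.14(T − 100)
  original water: 6395.4(T − 7.31)
6440.5 T = 24408 + 4514.4 + 46750 = 75673
T ≈ 11.75 °C (< 100 °C, so full condensation is consistent).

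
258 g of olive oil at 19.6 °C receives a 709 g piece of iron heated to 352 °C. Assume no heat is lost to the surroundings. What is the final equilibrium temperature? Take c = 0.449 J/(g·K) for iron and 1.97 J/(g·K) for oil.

T_f ≈ 147.6 °C

Let T be the final temperature. ΣQ_i = 0:
709×0.449×(T − 352) + 258×1.97×(T − 19.6) = 0
318.34(T − 352) + 508.26(T − 19.6) = 0
(318.34 + 508.26) T = 318.34×352 + 508.26×19.6
T = 122018 / 826.6 = 148 °C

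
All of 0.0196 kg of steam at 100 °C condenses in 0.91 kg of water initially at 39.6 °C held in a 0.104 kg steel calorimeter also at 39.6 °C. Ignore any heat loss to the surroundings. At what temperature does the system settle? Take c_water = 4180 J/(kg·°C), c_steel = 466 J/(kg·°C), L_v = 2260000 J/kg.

Energy conservation, ΣQ = 0:
latent heat released on condensation: 0.0196×2260000 = 44296; condensate cools 100→T: 0.0196×4180×(T − 100) = 81.93(T − 100); water warms: 0.91×4180×(T − 39.6) = 3803.8(T − 39.6); steel cup: 0.104×466×(T − 39.6) = 48.46(T − 39.6)
3934.2 T = 44296 + 8192.8 + 152550 = 205038
T ≈ 52.12 °C — below 100 °C, confirming all the steam condensed.

T_f ≈ 52.1 °C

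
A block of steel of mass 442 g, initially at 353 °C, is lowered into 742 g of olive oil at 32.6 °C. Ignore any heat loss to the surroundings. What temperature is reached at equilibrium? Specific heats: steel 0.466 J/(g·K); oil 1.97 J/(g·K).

T_f ≈ 72.2 °C

T_f is the heat-capacity-weighted average of the initial temperatures:
T_f = (205.97*353 + 1461.7*32.6) / (205.97 + 1461.7)
    = 120361 / 1667.7 ≈ 72.17 °C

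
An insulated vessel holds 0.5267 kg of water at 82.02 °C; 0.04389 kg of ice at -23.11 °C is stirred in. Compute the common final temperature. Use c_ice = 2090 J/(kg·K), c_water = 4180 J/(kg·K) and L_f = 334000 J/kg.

T_f ≈ 68.7 °C

Net heat exchanged in the isolated system is zero:
ice -23.11→0 °C: 0.04389×2090×23.11 = 2119.9; latent heat to melt: 0.04389×334000 = 14659; warm the meltwater: 183.46 T; water: 2201.6(T − 82.02)
2385.1 T = 180576 − 16779 = 163797
T ≈ 68.68 °C — above 0 °C, consistent with complete melting.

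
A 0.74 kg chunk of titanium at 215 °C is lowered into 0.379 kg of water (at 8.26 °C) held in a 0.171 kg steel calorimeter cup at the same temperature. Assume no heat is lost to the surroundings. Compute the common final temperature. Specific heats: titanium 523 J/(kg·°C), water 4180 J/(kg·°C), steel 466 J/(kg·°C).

T_f = Σ m_i c_i T_i / Σ m_i c_i:
T_f = (387.02·215 + 1584.2·8.26 + 79.69·8.26) / (387.02 + 1584.2 + 79.69)
    = 96953 / 2050.9 ≈ 47.27 °C

T_f ≈ 47.3 °C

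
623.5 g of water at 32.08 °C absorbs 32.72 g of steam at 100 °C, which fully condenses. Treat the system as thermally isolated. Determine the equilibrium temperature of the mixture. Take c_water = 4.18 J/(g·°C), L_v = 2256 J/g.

T_f ≈ 62.4 °C

Let T be the final temperature. ΣQ_i = 0:
condense steam: −32.72·2256 = −73816
  condensed water 100 °C→T: 136.77(T − 100)
  water warms: 623.5·4.18·(T − 32.08) = 2606.2(T − 32.08)
2743 T = 73816 + 13677 + 83608 = 171101
T ≈ 62.38 °C, under the boiling point, so the assumption holds.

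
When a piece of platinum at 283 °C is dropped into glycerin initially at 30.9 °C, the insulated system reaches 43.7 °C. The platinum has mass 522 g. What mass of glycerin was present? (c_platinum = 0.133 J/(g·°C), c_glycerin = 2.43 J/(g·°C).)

m ≈ 534 g

Taking heat into each body as positive, Σ m c ΔT = 0:
522·0.133·(43.7 − 283) + m·2.43·(43.7 − 30.9) = 0
31.1 m = 16614
m = 16614/31.1 ≈ 534.1 g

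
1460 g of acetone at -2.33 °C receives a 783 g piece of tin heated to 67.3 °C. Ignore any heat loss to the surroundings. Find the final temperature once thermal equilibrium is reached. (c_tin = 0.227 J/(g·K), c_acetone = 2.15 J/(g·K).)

Let T be the final temperature. ΣQ_i = 0:
783·0.227·(T − 67.3) + 1460·2.15·(T − (-2.33)) = 0
(177.74 + 3139) T = 177.74·67.3 + 3139·(-2.33)
T = 4648.1/3316.7 ≈ 1.40 °C

T_f ≈ 1.4 °C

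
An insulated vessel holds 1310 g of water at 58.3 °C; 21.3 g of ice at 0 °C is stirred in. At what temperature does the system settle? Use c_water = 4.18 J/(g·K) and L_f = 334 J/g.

T_f ≈ 56.1 °C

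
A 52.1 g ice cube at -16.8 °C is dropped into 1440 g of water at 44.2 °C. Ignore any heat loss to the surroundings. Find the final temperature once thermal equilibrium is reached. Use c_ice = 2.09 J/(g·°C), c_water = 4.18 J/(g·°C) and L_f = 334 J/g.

Setting the total heat transfer to zero:
warm ice to 0 °C: 52.1×2.09×(0 − (-16.8)) = 1829.3; latent heat to melt: 52.1×334 = 17401; meltwater 0→T: 52.1×4.18×T = 217.78 T; water: 6019.2(T − 44.2)
6237 T = 266049 − 19231 = 246818
T ≈ 39.57 °C — above 0 °C, consistent with complete melting.

T_f ≈ 39.6 °C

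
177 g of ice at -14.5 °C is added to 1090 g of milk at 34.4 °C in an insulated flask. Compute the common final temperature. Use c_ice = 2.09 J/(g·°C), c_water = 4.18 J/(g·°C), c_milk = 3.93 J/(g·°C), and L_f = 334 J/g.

T_f ≈ 16.5 °C

Net heat exchanged in the isolated system is zero:
ice -14.5→0 °C: 177×2.09×14.5 = 5364
  latent heat to melt: 177×334 = 59118
  warm the meltwater: 739.86 T
  milk: 4283.7(T − 34.4)
5023.6 T = 147359 − 64482 = 82877
T ≈ 16.50 °C — above 0 °C, consistent with complete melting.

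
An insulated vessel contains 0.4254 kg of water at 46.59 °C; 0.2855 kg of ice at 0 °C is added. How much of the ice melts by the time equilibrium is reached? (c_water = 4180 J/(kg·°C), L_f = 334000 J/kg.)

Heat available from the water dropping to 0 °C: 0.4254×4180×46.59 = 82845 J.
Melting all 0.2855 kg of ice would need 0.2855×334000 = 95357 J.
That's not enough to melt it all — equilibrium is at 0 °C with ice remaining.
m_melt = 82845 / L_f = 0.248 kg.

m_melted ≈ 0.248 kg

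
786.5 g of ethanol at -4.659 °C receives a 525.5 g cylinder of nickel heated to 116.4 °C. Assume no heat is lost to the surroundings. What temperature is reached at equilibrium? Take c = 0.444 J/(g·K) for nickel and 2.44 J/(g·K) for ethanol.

T_f ≈ 8.5 °C

Set heat shed by the hot body equal to heat absorbed by the cold body:
525.5·0.444·(116.4 − T) = 786.5·2.44·(T − (-4.659))
233.32(116.4 − T) = 1919.1(T − (-4.659))
2152.4 T = 18218  ⇒  T ≈ 8.46 °C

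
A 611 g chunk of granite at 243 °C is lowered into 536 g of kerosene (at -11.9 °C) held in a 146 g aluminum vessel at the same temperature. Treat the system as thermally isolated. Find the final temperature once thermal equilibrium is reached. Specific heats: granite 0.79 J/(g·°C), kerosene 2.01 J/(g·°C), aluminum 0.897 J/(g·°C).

T_f ≈ 60.9 °C

Conservation of energy gives ΣQ = 0:
611*0.79*(T − 243) + 536*2.01*(T − (-11.9)) + 146*0.897*(T − (-11.9)) = 0
482.69(T − 243) + 1077.4(T − (-11.9)) + 130.96(T − (-11.9)) = 0
1691 T = 102915
T = 102915 / 1691 = 60.9 °C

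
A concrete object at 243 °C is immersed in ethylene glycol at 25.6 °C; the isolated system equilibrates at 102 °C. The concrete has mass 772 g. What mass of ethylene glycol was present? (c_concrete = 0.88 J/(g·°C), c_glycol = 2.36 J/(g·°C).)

Heat lost by the concrete = heat gained by the glycol:
772×0.88×(243 − 102) = m×2.36×(102 − 25.6)
180.3 m = 95790  ⇒  m ≈ 531.3 g

m ≈ 531 g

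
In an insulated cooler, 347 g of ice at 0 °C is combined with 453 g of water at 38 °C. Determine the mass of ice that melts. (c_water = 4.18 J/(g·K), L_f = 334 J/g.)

Heat available from the water dropping to 0 °C: 453·4.18·38 = 71955 J.
Fully melting the ice requires m_ice L_f = 347·334 = 115898 J.
Since 71955 < 115898 J, not all the ice melts; equilibrium is at 0 °C.
Mass melted = 71955/334 ≈ 215.4 g.

m_melted ≈ 215 g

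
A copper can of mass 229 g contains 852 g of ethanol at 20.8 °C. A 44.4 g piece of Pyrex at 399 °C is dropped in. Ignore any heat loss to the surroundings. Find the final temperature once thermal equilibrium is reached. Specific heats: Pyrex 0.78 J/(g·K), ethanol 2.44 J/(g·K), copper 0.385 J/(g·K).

Taking heat into each body as positive, Σ m c ΔT = 0:
44.4*0.78*(T − 399) + 852*2.44*(T − 20.8) + 229*0.385*(T − 20.8) = 0
34.63(T − 399) + 2078.9(T − 20.8) + 88.17(T − 20.8) = 0
2201.7 T = 58893
T = 58893/2201.7 ≈ 26.75 °C

T_f ≈ 26.7 °C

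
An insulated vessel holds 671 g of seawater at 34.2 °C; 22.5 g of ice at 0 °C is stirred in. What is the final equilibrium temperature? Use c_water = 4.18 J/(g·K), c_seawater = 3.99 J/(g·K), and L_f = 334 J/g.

T_f ≈ 30.3 °C

Let T be the final temperature. ΣQ_i = 0:
latent heat to melt: 22.5×334 = 7515
  warm the meltwater: 94.05 T
  seawater: 2677.3(T − 34.2)
2771.3 T = 91563 − 7515 = 84048
T ≈ 30.33 °C. Since T > 0 °C, the all-ice-melts assumption holds.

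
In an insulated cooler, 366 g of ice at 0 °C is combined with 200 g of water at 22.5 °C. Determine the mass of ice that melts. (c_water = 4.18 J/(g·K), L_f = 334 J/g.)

m_melted ≈ 56.3 g

Heat available from the water dropping to 0 °C: 200×4.18×22.5 = 18810 J.
To melt every bit of ice: 366×334 = 122244 J.
That's not enough to melt it all — equilibrium is at 0 °C with ice remaining.
m_melted×334 = 18810  ⇒  m_melted ≈ 56.32 g.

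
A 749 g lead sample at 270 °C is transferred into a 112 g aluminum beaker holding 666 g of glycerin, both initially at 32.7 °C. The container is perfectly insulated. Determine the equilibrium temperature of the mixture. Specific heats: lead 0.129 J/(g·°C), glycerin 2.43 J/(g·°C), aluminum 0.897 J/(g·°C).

Setting the total heat transfer to zero:
749*0.129*(T − 270) + 666*2.43*(T − 32.7) + 112*0.897*(T − 32.7) = 0
(96.62 + 1618.4 + 100.46) T = 96.62*270 + 1618.4*32.7 + 100.46*32.7
T ≈ 45.33 °C

T_f ≈ 45.3 °C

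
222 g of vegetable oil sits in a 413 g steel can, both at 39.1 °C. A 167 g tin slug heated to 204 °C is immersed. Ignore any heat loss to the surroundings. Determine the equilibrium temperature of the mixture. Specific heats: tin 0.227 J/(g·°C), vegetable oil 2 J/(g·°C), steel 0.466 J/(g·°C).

T_f ≈ 48.4 °C

Heat gained plus heat lost sum to zero:
167*0.227*(T − 204) + 222*2*(T − 39.1) + 413*0.466*(T − 39.1) = 0
37.91(T − 204) + 444(T − 39.1) + 192.46(T − 39.1) = 0
(37.91 + 444 + 192.46) T = 37.91*204 + 444*39.1 + 192.46*39.1
T ≈ 48.37 °C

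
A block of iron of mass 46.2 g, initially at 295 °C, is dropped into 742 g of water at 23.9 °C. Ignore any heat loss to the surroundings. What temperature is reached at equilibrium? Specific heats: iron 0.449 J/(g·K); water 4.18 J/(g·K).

T_f ≈ 25.7 °C

Set heat shed by the hot body equal to heat absorbed by the cold body:
46.2×0.449×(295 − T) = 742×4.18×(T − 23.9)
20.74(295 − T) = 3101.6(T − 23.9)
3122.3 T = 80247  ⇒  T ≈ 25.70 °C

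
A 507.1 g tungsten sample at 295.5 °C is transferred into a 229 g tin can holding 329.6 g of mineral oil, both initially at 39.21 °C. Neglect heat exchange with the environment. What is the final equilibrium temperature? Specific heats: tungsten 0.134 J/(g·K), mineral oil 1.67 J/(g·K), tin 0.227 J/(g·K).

T_f ≈ 65.2 °C

Setting the total heat transfer to zero:
507.1×0.134×(T − 295.5) + 329.6×1.67×(T − 39.21) + 229×0.227×(T − 39.21) = 0
67.95(T − 295.5) + 550.43(T − 39.21) + 51.98(T − 39.21) = 0
(67.95 + 550.43 + 51.98) T = 67.95×295.5 + 550.43×39.21 + 51.98×39.21
T = 43700 / 670.37 = 65.2 °C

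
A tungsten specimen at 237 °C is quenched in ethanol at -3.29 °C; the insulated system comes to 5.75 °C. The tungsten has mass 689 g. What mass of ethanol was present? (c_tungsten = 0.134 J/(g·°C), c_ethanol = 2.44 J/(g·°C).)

m ≈ 968 g

|Q_tungsten| = |Q_ethanol|:
689×0.134×(237 − 5.75) = m×2.44×(5.75 − (-3.29))
22.06 m = 21350  ⇒  m ≈ 967.9 g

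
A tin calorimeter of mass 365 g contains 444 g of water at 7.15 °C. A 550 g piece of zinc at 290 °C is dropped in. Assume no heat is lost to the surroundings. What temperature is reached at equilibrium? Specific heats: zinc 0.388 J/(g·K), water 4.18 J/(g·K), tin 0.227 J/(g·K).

T_f ≈ 35.2 °C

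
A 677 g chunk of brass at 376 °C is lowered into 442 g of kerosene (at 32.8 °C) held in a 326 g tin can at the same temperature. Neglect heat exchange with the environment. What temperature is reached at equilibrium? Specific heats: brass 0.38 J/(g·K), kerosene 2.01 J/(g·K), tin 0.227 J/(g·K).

T_f ≈ 105.2 °C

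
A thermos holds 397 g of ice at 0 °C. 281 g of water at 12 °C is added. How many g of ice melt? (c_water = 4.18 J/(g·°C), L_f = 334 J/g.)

Cooling the water to 0 °C releases 281·4.18·12 = 14095 J.
Melting all 397 g of ice would need 397·334 = 132598 J.
Since 14095 < 132598 J, not all the ice melts; equilibrium is at 0 °C.
Mass melted = 14095/334 ≈ 42.2 g.

m_melted ≈ 42.2 g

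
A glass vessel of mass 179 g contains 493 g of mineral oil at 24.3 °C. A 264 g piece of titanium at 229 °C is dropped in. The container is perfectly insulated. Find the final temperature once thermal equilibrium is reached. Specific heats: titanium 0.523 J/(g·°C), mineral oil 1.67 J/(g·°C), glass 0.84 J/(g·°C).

T_f ≈ 49.7 °C

Conservation of energy gives ΣQ = 0:
264·0.523·(T − 229) + 493·1.67·(T − 24.3) + 179·0.84·(T − 24.3) = 0
1111.7 T = 55279
T = 55279 / 1111.7 = 49.7 °C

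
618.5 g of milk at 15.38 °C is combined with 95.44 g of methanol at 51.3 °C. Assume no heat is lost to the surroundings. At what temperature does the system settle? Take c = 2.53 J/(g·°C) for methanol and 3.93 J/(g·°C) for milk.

T_f ≈ 18.6 °C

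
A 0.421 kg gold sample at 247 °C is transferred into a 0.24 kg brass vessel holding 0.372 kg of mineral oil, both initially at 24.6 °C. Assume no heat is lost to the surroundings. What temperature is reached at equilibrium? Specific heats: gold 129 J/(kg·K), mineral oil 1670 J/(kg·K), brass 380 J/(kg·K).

T_f ≈ 40.4 °C

Energy conservation, ΣQ = 0:
0.421·129·(T − 247) + 0.372·1670·(T − 24.6) + 0.24·380·(T − 24.6) = 0
(54.31 + 621.24 + 91.2) T = 54.31·247 + 621.24·24.6 + 91.2·24.6
T = 30940 / 766.75 = 40.4 °C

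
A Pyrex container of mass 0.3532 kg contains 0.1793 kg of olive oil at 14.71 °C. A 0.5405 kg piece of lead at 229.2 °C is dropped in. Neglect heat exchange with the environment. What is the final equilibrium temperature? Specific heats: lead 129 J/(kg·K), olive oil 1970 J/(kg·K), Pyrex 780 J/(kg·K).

T_f ≈ 36.1 °C

Energy conservation, ΣQ = 0:
0.5405×129×(T − 229.2) + 0.1793×1970×(T − 14.71) + 0.3532×780×(T − 14.71) = 0
69.72(T − 229.2) + 353.22(T − 14.71) + 275.5(T − 14.71) = 0
(69.72 + 353.22 + 275.5) T = 69.72×229.2 + 353.22×14.71 + 275.5×14.71
T = 25229/698.44 ≈ 36.12 °C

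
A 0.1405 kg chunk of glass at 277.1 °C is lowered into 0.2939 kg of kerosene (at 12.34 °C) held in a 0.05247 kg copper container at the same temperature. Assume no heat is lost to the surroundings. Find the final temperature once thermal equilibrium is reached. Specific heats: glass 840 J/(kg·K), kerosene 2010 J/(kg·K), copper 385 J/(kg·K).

Net heat exchanged in the isolated system is zero:
0.1405×840×(T − 277.1) + 0.2939×2010×(T − 12.34) + 0.05247×385×(T − 12.34) = 0
118.02(T − 277.1) + 590.74(T − 12.34) + 20.2(T − 12.34) = 0
728.96 T = 40242
T = 40242/728.96 ≈ 55.21 °C

T_f ≈ 55.2 °C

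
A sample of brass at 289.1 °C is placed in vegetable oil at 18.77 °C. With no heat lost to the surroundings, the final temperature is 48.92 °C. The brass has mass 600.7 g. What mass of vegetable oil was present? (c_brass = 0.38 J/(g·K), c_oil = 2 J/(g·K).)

m ≈ 909 g

Heat lost by the brass = heat gained by the oil:
600.7×0.38×(289.1 − 48.92) = m×2×(48.92 − 18.77)
60.3 m = 54825  ⇒  m ≈ 909.2 g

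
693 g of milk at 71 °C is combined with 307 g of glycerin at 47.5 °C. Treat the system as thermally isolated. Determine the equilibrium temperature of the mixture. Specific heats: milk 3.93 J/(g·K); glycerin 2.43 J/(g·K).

T_f ≈ 65.9 °C

Heat gained plus heat lost sum to zero:
693*3.93*(T − 71) + 307*2.43*(T − 47.5) = 0
2723.5(T − 71) + 746.01(T − 47.5) = 0
(2723.5 + 746.01) T = 2723.5*71 + 746.01*47.5
T = 228803 / 3469.5 = 65.9 °C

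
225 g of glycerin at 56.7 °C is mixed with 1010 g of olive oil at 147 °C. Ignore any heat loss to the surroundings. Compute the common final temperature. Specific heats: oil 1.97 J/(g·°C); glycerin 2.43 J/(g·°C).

Taking heat into each body as positive, Σ m c ΔT = 0:
1010×1.97×(T − 147) + 225×2.43×(T − 56.7) = 0
(1989.7 + 546.75) T = 1989.7×147 + 546.75×56.7
T = 323487/2536.4 ≈ 127.54 °C

T_f ≈ 127.5 °C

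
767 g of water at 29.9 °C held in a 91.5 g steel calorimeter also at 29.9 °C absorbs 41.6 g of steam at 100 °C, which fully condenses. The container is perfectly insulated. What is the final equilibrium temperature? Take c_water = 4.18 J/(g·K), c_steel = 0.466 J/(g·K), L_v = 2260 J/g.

T_f ≈ 60.9 °C

Let T be the final temperature. ΣQ_i = 0:
latent heat released on condensation: 41.6×2260 = 94016
  condensed water 100 °C→T: 173.89(T − 100)
  original water: 3206.1(T − 29.9)
  cup: 42.64(T − 29.9)
3422.6 T = 94016 + 17389 + 97136 = 208541
T ≈ 60.93 °C — below 100 °C, confirming all the steam condensed.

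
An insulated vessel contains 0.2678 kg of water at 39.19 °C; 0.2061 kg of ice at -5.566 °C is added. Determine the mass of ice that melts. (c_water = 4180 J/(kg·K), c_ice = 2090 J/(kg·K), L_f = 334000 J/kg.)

Heat available from the water dropping to 0 °C: 0.2678×4180×39.19 = 43869 J.
Warming the ice to 0 °C takes 0.2061×2090×5.566 = 2397.5 J, leaving 41472 J for melting.
To melt every bit of ice: 0.2061×334000 = 68837 J.
Since 41472 < 68837 J, not all the ice melts; equilibrium is at 0 °C.
m_melted×334000 = 41472  ⇒  m_melted ≈ 0.1242 kg.

m_melted ≈ 0.124 kg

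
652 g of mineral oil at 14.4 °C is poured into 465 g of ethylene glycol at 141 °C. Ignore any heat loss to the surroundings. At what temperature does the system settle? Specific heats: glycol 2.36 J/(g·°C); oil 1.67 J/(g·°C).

T_f ≈ 77.9 °C

With ΣQ=0 the equilibrium temperature is the m·c-weighted mean:
T_f = (1097.4×141 + 1088.8×14.4) / (1097.4 + 1088.8)
    = 170413 / 2186.2 ≈ 77.95 °C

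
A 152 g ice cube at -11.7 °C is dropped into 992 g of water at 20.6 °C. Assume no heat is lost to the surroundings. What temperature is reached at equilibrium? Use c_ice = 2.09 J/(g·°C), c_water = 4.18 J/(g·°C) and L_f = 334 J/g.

Let T be the final temperature. ΣQ_i = 0:
warm ice to 0 °C: 152·2.09·(0 − (-11.7)) = 3716.9; latent heat to melt: 152·334 = 50768; meltwater 0→T: 152·4.18·T = 635.36 T; water: 4146.6(T − 20.6)
4781.9 T = 85419 − 54485 = 30934
T ≈ 6.47 °C. Since T > 0 °C, the all-ice-melts assumption holds.

T_f ≈ 6.5 °C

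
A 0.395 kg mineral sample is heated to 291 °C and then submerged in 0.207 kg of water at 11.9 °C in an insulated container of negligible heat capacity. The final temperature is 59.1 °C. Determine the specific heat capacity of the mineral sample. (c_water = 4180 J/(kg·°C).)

Heat gained plus heat lost sum to zero:
0.395·c·(59.1 − 291) + 0.207·4180·(59.1 − 11.9) = 0
-91.6 c = -40840
c = -40840/-91.6 ≈ 445.9 J/(kg·°C)

c ≈ 446 J/(kg·°C)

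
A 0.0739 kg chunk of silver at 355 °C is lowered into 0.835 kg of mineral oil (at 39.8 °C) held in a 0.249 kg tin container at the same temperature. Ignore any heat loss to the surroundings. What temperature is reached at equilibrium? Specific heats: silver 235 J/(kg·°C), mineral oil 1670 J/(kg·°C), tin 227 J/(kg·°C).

Heat gained plus heat lost sum to zero:
0.0739·235·(T − 355) + 0.835·1670·(T − 39.8) + 0.249·227·(T − 39.8) = 0
(17.37 + 1394.5 + 56.52) T = 17.37·355 + 1394.5·39.8 + 56.52·39.8
T = 63914/1468.3 ≈ 43.53 °C

T_f ≈ 43.5 °C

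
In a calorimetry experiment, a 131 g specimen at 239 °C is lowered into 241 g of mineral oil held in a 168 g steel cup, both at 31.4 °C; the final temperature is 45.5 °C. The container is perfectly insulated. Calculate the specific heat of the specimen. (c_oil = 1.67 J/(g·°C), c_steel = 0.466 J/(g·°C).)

Setting the total heat transfer to zero:
131×c×(45.5 − 239) + 241×1.67×(45.5 − 31.4) + 168×0.466×(45.5 − 31.4) = 0
-25348 c = -6778.7
c = -6778.7/-25348 ≈ 0.2674 J/(g·°C)

c ≈ 0.267 J/(g·°C)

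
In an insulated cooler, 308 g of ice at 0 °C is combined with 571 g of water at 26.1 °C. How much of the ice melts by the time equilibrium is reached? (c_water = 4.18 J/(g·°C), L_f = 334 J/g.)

m_melted ≈ 187 g

Heat available from the water dropping to 0 °C: 571×4.18×26.1 = 62295 J.
Melting all 308 g of ice would need 308×334 = 102872 J.
62295 J < 102872 J, so only part of the ice melts and the system sits at 0 °C.
Mass melted = 62295/334 ≈ 186.5 g.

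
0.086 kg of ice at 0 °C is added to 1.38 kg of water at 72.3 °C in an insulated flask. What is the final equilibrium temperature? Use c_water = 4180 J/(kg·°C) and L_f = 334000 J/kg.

T_f ≈ 63.4 °C

Net heat exchanged in the isolated system is zero:
latent heat to melt: 0.086·334000 = 28724
  meltwater 0→T: 0.086·4180·T = 359.48 T
  water: 5768.4(T − 72.3)
6127.9 T = 417055 − 28724 = 388331
T ≈ 63.37 °C — above 0 °C, consistent with complete melting.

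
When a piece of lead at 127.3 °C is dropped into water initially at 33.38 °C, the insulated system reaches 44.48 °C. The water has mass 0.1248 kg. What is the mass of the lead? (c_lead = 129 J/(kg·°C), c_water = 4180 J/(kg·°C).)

m ≈ 0.542 kg

|Q_lead| = |Q_water|:
m·129·(127.3 − 44.48) = 0.1248·4180·(44.48 − 33.38)
10684 m = 5790.5  ⇒  m ≈ 0.542 kg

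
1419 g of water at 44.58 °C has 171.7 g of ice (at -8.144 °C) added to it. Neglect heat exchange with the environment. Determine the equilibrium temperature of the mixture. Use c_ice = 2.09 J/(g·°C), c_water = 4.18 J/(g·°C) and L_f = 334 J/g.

T_f ≈ 30.7 °C

Conservation of energy gives ΣQ = 0:
ice -8.144→0 °C: 171.7×2.09×8.144 = 2922.5
  fusion: m_ice L_f = 171.7×334 = 57348
  warm the meltwater: 717.71 T
  water cools: 1419×4.18×(T − 44.58) = 5931.4(T − 44.58)
6649.1 T = 264423 − 60270 = 204152
T ≈ 30.70 °C. Since T > 0 °C, the all-ice-melts assumption holds.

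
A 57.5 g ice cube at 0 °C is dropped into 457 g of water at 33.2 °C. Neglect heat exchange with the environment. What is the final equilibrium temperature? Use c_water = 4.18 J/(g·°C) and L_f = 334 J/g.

T_f ≈ 20.6 °C

Let T be the final temperature. ΣQ_i = 0:
latent heat to melt: 57.5·334 = 19205
  meltwater 0→T: 57.5·4.18·T = 240.35 T
  water: 1910.3(T − 33.2)
2150.6 T = 63421 − 19205 = 44216
T ≈ 20.56 °C — above 0 °C, consistent with complete melting.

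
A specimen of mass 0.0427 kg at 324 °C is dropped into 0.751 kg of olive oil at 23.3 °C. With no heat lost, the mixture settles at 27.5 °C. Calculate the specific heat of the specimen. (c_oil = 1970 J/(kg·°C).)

c ≈ 491 J/(kg·°C)

Taking heat into each body as positive, Σ m c ΔT = 0:
0.0427·c·(27.5 − 324) + 0.751·1970·(27.5 − 23.3) = 0
-12.66 c = -6213.8
c = -6213.8/-12.66 ≈ 490.8 J/(kg·°C)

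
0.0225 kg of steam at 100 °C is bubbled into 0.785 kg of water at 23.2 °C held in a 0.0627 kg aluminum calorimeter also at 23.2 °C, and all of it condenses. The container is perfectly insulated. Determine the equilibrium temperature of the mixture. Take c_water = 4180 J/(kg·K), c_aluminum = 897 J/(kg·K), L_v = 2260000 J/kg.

T_f ≈ 40.1 °C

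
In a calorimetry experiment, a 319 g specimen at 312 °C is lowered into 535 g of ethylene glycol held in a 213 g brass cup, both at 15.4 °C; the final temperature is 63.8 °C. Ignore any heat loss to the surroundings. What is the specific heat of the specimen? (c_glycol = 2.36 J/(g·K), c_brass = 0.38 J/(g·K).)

c ≈ 0.821 J/(g·K)

Taking heat into each body as positive, Σ m c ΔT = 0:
319·c·(63.8 − 312) + 535·2.36·(63.8 − 15.4) + 213·0.38·(63.8 − 15.4) = 0
-79176 c = -65027
c = -65027/-79176 ≈ 0.8213 J/(g·K)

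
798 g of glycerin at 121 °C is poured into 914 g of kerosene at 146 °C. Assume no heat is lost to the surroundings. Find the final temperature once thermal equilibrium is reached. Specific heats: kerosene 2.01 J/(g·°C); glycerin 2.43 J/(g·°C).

T_f ≈ 133.2 °C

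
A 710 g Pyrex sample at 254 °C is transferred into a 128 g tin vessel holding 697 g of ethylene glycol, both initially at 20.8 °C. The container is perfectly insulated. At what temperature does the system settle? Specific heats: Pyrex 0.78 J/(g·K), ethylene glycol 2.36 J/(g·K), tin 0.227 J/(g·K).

T_f is the heat-capacity-weighted average of the initial temperatures:
T_f = (553.8×254 + 1644.9×20.8 + 29.06×20.8) / (553.8 + 1644.9 + 29.06)
    = 175484 / 2227.8 ≈ 78.77 °C

T_f ≈ 78.8 °C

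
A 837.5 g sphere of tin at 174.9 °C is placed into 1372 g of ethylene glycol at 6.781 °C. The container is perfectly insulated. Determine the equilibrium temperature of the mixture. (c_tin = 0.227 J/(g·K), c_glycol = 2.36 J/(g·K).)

T_f ≈ 16.1 °C

Energy conservation, ΣQ = 0:
837.5*0.227*(T − 174.9) + 1372*2.36*(T − 6.781) = 0
3428 T = 55207
T = 55207/3428 ≈ 16.10 °C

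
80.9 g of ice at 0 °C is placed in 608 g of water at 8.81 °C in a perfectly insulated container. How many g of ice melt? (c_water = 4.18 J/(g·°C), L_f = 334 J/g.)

Cooling the water to 0 °C releases 608·4.18·8.81 = 22390 J.
Fully melting the ice requires m_ice L_f = 80.9·334 = 27021 J.
22390 J < 27021 J, so only part of the ice melts and the system sits at 0 °C.
m_melt = 22390 / L_f = 67.04 g.

m_melted ≈ 67 g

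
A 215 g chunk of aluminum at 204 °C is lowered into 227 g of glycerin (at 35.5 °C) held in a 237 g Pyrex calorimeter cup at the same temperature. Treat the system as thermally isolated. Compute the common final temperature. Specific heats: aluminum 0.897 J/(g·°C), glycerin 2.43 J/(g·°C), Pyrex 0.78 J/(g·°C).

T_f ≈ 70.5 °C

With ΣQ=0 the equilibrium temperature is the m·c-weighted mean:
T_f = (192.86×204 + 551.61×35.5 + 184.86×35.5) / (192.86 + 551.61 + 184.86)
    = 65487 / 929.33 ≈ 70.47 °C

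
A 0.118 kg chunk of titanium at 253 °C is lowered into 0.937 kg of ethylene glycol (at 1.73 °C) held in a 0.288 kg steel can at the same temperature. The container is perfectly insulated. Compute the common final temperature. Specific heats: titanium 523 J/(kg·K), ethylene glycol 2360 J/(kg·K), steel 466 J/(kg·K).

T_f ≈ 8.2 °C

Taking heat into each body as positive, Σ m c ΔT = 0:
0.118×523×(T − 253) + 0.937×2360×(T − 1.73) + 0.288×466×(T − 1.73) = 0
(61.71 + 2211.3 + 134.21) T = 61.71×253 + 2211.3×1.73 + 134.21×1.73
T = 19671 / 2407.2 = 8.17 °C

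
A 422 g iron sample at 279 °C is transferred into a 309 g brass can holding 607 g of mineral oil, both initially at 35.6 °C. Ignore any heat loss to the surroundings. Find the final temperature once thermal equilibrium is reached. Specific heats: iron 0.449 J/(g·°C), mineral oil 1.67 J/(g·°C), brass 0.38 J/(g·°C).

Heat gained plus heat lost sum to zero:
422×0.449×(T − 279) + 607×1.67×(T − 35.6) + 309×0.38×(T − 35.6) = 0
(189.48 + 1013.7 + 117.42) T = 189.48×279 + 1013.7×35.6 + 117.42×35.6
T ≈ 70.52 °C

T_f ≈ 70.5 °C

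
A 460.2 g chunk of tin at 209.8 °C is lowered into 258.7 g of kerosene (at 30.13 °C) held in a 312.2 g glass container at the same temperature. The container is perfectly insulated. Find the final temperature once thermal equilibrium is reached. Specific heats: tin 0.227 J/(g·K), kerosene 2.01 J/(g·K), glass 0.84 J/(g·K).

T_f ≈ 51.3 °C

Heat gained plus heat lost sum to zero:
460.2×0.227×(T − 209.8) + 258.7×2.01×(T − 30.13) + 312.2×0.84×(T − 30.13) = 0
(104.47 + 519.99 + 262.25) T = 104.47×209.8 + 519.99×30.13 + 262.25×30.13
T = 45486 / 886.7 = 51.3 °C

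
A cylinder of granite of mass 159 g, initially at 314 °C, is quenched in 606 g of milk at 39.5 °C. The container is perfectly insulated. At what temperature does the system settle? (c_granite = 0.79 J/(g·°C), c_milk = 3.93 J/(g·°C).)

Let T be the final temperature. ΣQ_i = 0:
159*0.79*(T − 314) + 606*3.93*(T − 39.5) = 0
125.61(T − 314) + 2381.6(T − 39.5) = 0
(125.61 + 2381.6) T = 125.61*314 + 2381.6*39.5
T = 133514 / 2507.2 = 53.3 °C

T_f ≈ 53.3 °C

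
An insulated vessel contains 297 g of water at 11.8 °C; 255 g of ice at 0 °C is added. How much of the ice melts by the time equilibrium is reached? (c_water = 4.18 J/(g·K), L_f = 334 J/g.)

Cooling the water to 0 °C releases 297×4.18×11.8 = 14649 J.
To melt every bit of ice: 255×334 = 85170 J.
14649 J < 85170 J, so only part of the ice melts and the system sits at 0 °C.
m_melt = 14649 / L_f = 43.86 g.

m_melted ≈ 43.9 g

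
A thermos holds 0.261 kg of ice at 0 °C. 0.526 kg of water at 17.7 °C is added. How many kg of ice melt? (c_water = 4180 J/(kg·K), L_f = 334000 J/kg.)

m_melted ≈ 0.117 kg

Heat available from the water dropping to 0 °C: 0.526×4180×17.7 = 38917 J.
Fully melting the ice requires m_ice L_f = 0.261×334000 = 87174 J.
38917 J < 87174 J, so only part of the ice melts and the system sits at 0 °C.
m_melted×334000 = 38917  ⇒  m_melted ≈ 0.1165 kg.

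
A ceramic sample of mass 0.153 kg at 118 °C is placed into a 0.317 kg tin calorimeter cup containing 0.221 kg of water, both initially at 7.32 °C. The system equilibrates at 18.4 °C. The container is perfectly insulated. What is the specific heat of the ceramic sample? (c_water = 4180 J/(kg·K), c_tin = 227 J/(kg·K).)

c ≈ 724 J/(kg·K)

Let T be the final temperature. ΣQ_i = 0:
0.153·c·(18.4 − 118) + 0.221·4180·(18.4 − 7.32) + 0.317·227·(18.4 − 7.32) = 0
-15.24 c = -11033
c = -11033/-15.24 ≈ 724 J/(kg·K)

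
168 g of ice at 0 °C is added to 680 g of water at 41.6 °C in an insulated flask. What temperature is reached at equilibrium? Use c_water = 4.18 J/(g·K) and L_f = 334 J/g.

T_f ≈ 17.5 °C

Energy balance with sensible and latent terms:
melt ice: 168·334 = 56112; meltwater 0→T: 168·4.18·T = 702.24 T; water cools: 680·4.18·(T − 41.6) = 2842.4(T − 41.6)
3544.6 T = 118244 − 56112 = 62132
T ≈ 17.53 °C — above 0 °C, consistent with complete melting.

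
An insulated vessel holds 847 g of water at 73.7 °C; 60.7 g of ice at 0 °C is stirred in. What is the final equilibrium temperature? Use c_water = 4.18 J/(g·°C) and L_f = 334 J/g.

T_f ≈ 63.4 °C

Setting the total heat transfer to zero:
fusion: m_ice L_f = 60.7×334 = 20274
  meltwater 0→T: 60.7×4.18×T = 253.73 T
  water cools: 847×4.18×(T − 73.7) = 3540.5(T − 73.7)
3794.2 T = 260932 − 20274 = 240658
T ≈ 63.43 °C — above 0 °C, consistent with complete melting.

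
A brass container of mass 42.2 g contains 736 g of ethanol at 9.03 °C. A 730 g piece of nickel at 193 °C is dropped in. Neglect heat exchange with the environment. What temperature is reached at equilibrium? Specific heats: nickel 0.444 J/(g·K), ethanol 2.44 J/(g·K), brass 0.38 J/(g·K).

Net heat exchanged in the isolated system is zero:
730·0.444·(T − 193) + 736·2.44·(T − 9.03) + 42.2·0.38·(T − 9.03) = 0
324.12(T − 193) + 1795.8(T − 9.03) + 16.04(T − 9.03) = 0
2136 T = 78916
T = 78916/2136 ≈ 36.95 °C

T_f ≈ 36.9 °C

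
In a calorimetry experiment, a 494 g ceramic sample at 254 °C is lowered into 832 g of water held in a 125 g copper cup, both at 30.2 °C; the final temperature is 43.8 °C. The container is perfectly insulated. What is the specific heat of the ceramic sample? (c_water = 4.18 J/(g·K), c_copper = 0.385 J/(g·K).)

c ≈ 0.462 J/(g·K)

Taking heat into each body as positive, Σ m c ΔT = 0:
494·c·(43.8 − 254) + 832·4.18·(43.8 − 30.2) + 125·0.385·(43.8 − 30.2) = 0
-103839 c = -47952
c = -47952/-103839 ≈ 0.4618 J/(g·K)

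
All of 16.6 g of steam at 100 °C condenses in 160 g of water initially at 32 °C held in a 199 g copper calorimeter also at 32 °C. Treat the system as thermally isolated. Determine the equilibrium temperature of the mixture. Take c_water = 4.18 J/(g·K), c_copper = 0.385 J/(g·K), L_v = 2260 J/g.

Energy balance with sensible and latent terms:
latent heat released on condensation: 16.6·2260 = 37516; condensate cools 100→T: 16.6·4.18·(T − 100) = 69.39(T − 100); water warms: 160·4.18·(T − 32) = 668.8(T − 32); copper cup: 199·0.385·(T − 32) = 76.61(T − 32)
814.8 T = 37516 + 6938.8 + 23853 = 68308
T ≈ 83.83 °C, under the boiling point, so the assumption holds.

T_f ≈ 83.8 °C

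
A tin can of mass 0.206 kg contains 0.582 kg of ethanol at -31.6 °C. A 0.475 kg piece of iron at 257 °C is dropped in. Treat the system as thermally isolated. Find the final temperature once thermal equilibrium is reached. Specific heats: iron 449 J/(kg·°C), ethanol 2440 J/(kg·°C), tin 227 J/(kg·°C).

Heat gained plus heat lost sum to zero:
0.475*449*(T − 257) + 0.582*2440*(T − (-31.6)) + 0.206*227*(T − (-31.6)) = 0
213.27(T − 257) + 1420.1(T − (-31.6)) + 46.76(T − (-31.6)) = 0
1680.1 T = 8459.5
T ≈ 5.04 °C

T_f ≈ 5.0 °C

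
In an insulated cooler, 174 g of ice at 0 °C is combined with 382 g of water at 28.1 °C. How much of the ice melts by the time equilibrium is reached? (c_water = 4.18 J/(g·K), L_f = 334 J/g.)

m_melted ≈ 134 g

Heat available from the water dropping to 0 °C: 382·4.18·28.1 = 44869 J.
Melting all 174 g of ice would need 174·334 = 58116 J.
44869 J < 58116 J, so only part of the ice melts and the system sits at 0 °C.
m_melted·334 = 44869  ⇒  m_melted ≈ 134.3 g.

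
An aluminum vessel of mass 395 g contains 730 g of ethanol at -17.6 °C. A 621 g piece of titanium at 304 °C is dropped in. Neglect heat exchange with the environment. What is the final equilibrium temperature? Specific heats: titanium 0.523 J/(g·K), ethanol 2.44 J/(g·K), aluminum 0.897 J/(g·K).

T_f ≈ 24.9 °C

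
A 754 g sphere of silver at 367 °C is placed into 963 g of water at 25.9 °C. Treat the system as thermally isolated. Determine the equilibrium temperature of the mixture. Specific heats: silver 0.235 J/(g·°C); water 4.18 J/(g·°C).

Energy conservation, ΣQ = 0:
754*0.235*(T − 367) + 963*4.18*(T − 25.9) = 0
177.19(T − 367) + 4025.3(T − 25.9) = 0
(177.19 + 4025.3) T = 177.19*367 + 4025.3*25.9
T = 169285 / 4202.5 = 40.3 °C

T_f ≈ 40.3 °C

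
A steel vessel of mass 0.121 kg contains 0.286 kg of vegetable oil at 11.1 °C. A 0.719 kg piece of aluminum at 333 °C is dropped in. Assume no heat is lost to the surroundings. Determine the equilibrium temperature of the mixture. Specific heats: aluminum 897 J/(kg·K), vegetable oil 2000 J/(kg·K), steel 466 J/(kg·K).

T_f ≈ 174.1 °C

Setting the total heat transfer to zero:
0.719*897*(T − 333) + 0.286*2000*(T − 11.1) + 0.121*466*(T − 11.1) = 0
644.94(T − 333) + 572(T − 11.1) + 56.39(T − 11.1) = 0
(644.94 + 572 + 56.39) T = 644.94*333 + 572*11.1 + 56.39*11.1
T ≈ 174.14 °C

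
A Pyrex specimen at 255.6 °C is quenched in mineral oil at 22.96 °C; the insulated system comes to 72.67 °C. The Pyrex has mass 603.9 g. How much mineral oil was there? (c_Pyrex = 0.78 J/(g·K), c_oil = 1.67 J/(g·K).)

Heat lost by the Pyrex = heat gained by the oil:
603.9×0.78×(255.6 − 72.67) = m×1.67×(72.67 − 22.96)
83.02 m = 86168  ⇒  m ≈ 1038 g

m ≈ 1040 g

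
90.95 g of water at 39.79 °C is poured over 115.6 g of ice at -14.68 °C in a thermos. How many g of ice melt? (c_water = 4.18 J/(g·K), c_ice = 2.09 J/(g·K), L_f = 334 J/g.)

Water can give up m c ΔT = 90.95·4.18·39.79 = 15127 J before reaching 0 °C.
Warming the ice to 0 °C takes 115.6·2.09·14.68 = 3546.7 J, leaving 11580 J for melting.
Melting all 115.6 g of ice would need 115.6·334 = 38610 J.
That's not enough to melt it all — equilibrium is at 0 °C with ice remaining.
Mass melted = 11580/334 ≈ 34.67 g.

m_melted ≈ 34.7 g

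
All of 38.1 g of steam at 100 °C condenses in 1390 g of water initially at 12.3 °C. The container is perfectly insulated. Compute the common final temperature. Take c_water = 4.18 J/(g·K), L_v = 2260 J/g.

Energy conservation, ΣQ = 0:
condense steam: −38.1·2260 = −86106
  condensate cools 100→T: 38.1·4.18·(T − 100) = 159.26(T − 100)
  water warms: 1390·4.18·(T − 12.3) = 5810.2(T − 12.3)
5969.5 T = 86106 + 15926 + 71465 = 173497
T ≈ 29.06 °C, under the boiling point, so the assumption holds.

T_f ≈ 29.1 °C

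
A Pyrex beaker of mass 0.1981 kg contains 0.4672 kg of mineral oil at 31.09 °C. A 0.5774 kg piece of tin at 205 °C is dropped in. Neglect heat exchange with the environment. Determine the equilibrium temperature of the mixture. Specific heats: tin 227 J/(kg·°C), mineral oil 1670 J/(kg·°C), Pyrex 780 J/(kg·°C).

T_f ≈ 52.5 °C

Setting the total heat transfer to zero:
0.5774*227*(T − 205) + 0.4672*1670*(T − 31.09) + 0.1981*780*(T − 31.09) = 0
131.07(T − 205) + 780.22(T − 31.09) + 154.52(T − 31.09) = 0
(131.07 + 780.22 + 154.52) T = 131.07*205 + 780.22*31.09 + 154.52*31.09
T = 55930/1065.8 ≈ 52.48 °C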